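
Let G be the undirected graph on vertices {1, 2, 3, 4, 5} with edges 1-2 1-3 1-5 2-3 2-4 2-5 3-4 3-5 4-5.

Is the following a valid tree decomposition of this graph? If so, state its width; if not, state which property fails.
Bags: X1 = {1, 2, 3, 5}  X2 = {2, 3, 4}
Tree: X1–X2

A tree decomposition must satisfy three properties: every vertex lies in some bag; for every edge, both endpoints lie together in some bag; and for every vertex, the bags containing it form a connected subtree. Here edge (5,4) lies in no bag, so the decomposition is invalid.

No — edge (5,4) lies in no bag.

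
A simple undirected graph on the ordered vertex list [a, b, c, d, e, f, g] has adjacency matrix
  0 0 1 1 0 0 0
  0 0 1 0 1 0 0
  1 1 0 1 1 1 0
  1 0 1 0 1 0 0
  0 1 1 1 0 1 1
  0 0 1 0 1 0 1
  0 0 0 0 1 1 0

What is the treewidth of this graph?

A width-2 tree decomposition is:
Bags: B1 = {c, d, e}  B2 = {a, c, d}  B3 = {c, e, f}  B4 = {e, f, g}  B5 = {b, c, e}
Tree: B1–B2, B1–B3, B3–B4, B1–B5
Each bag holds 3 vertices, so the decomposition has width 2, which upper-bounds the treewidth. On the other hand G contains the 3-clique {e, f, g}. A clique must lie in a single bag of any decomposition, so no decomposition can have width below 2. Combining the bounds, tw(G) = 2.

2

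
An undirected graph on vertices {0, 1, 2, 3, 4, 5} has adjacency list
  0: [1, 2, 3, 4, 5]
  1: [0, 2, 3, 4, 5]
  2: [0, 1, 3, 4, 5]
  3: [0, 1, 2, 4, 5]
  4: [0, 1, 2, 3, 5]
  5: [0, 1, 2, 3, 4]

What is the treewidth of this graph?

A width-5 tree decomposition is:
Bags: B1 = {0, 1, 2, 3, 4, 5}
Tree: (single bag)
A single bag containing all 6 vertices is trivially a valid decomposition of width 5. For the lower bound, the 6 vertices {0, 1, 2, 3, 4, 5} are pairwise adjacent, and any tree decomposition puts a clique entirely inside one bag — forcing width ≥ 5. The upper and lower bounds meet at 5, so that is the treewidth.

5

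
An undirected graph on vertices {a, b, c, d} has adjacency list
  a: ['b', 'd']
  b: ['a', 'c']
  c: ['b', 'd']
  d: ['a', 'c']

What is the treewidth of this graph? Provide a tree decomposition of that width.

Treewidth 2.
One such decomposition:
Bags: B1 = {a, c, d}  B2 = {a, b, c}
Tree: B1–B2

The largest bag has 3 vertices, giving width 2; this decomposition certifies tw(G) ≤ 2. For the lower bound, G contains the cycle c–d–a–b–c, so G is not a forest; only forests have treewidth ≤ 1, hence tw(G) ≥ 2. Combining the bounds, tw(G) = 2.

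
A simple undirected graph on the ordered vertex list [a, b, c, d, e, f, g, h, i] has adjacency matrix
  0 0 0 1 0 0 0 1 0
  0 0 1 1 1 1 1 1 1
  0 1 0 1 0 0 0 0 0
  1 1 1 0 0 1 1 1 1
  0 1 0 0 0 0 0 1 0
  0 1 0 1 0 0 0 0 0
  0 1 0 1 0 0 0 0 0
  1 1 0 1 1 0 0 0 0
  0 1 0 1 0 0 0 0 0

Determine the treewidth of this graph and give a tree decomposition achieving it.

Treewidth 2.
Bags: B1 = {b, c, d}  B2 = {b, d, h}  B3 = {b, e, h}  B4 = {a, d, h}  B5 = {b, d, g}  B6 = {b, d, f}  B7 = {b, d, i}
Tree: B1–B2, B2–B3, B2–B4, B1–B5, B5–B6, B6–B7

Every bag has size at most 3, so the width is 3 − 1 = 2 and tw(G) ≤ 2. Conversely, {a, d, h} is a clique of size 3, and the vertices of any clique must share a bag in every tree decomposition; so some bag has ≥ 3 vertices and tw(G) ≥ 2. Hence tw(G) = 2 exactly.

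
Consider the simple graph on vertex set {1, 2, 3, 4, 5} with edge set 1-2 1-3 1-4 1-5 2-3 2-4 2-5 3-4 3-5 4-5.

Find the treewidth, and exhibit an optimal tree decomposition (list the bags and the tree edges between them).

With just one bag of size 5, the width is 5 − 1 = 4, so tw(G) ≤ 4. Conversely, {1, 2, 3, 4, 5} is a clique of size 5, and the vertices of any clique must share a bag in every tree decomposition; so some bag has ≥ 5 vertices and tw(G) ≥ 4. Combining the bounds, tw(G) = 4.

Treewidth 4.
Bags: B1 = {1, 2, 3, 4, 5}
Tree: (single bag)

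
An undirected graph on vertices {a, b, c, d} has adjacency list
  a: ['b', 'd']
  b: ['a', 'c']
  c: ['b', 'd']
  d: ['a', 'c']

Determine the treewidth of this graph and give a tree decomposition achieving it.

Treewidth 2.
One optimal decomposition is:
Bags: B1 = {b, c, d}  B2 = {a, b, d}
Tree: B1–B2

The largest bag has 3 vertices, giving width 2; this decomposition certifies tw(G) ≤ 2. For the lower bound, G contains the cycle d–c–b–a–d, so G is not a forest; only forests have treewidth ≤ 1, hence tw(G) ≥ 2. Therefore the treewidth is 2.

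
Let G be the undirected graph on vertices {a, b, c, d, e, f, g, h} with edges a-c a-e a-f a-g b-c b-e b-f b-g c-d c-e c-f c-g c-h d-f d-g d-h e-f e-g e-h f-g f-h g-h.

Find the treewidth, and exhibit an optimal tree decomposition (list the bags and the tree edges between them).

Each bag holds 5 vertices, so the decomposition has width 4, which upper-bounds the treewidth. Conversely, {c, d, f, g, h} is a clique of size 5, and the vertices of any clique must share a bag in every tree decomposition; so some bag has ≥ 5 vertices and tw(G) ≥ 4. Combining the bounds, tw(G) = 4.

Treewidth 4.
Bags: B1 = {c, e, f, g, h}  B2 = {b, c, e, f, g}  B3 = {a, c, e, f, g}  B4 = {c, d, f, g, h}
Tree: B1–B2, B1–B3, B1–B4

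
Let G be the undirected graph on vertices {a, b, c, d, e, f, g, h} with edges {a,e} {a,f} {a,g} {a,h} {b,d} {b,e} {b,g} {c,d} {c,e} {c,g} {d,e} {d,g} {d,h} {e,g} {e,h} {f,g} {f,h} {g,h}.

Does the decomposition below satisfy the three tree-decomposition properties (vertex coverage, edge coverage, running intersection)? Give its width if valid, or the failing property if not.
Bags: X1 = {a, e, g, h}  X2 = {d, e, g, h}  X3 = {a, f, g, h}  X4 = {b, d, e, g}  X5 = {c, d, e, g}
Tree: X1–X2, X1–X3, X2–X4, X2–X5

Yes; width 3.

Checking the three conditions: (i) the bags cover all of {a, b, c, d, e, f, g, h}; (ii) for each edge, some bag contains both endpoints; (iii) the bags containing any fixed vertex form a subtree. All hold, so the decomposition is valid with width 4 − 1 = 3.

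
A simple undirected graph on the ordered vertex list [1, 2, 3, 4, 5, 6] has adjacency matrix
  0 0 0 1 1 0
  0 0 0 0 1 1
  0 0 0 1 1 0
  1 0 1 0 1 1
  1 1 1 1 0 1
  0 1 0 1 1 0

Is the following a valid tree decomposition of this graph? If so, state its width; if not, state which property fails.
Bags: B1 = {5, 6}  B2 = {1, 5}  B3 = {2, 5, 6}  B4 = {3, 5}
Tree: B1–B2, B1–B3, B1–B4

No — vertex 4 appears in no bag.

A tree decomposition must satisfy three properties: every vertex lies in some bag; for every edge, both endpoints lie together in some bag; and for every vertex, the bags containing it form a connected subtree. Here vertex 4 appears in no bag, so the decomposition is invalid.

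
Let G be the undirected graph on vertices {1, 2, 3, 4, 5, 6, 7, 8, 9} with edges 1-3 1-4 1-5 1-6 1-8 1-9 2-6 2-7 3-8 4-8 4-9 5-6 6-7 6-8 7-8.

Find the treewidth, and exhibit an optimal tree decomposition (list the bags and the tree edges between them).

Treewidth 2.
Bags: B1 = {1, 6, 8}  B2 = {6, 7, 8}  B3 = {1, 4, 8}  B4 = {1, 5, 6}  B5 = {2, 6, 7}  B6 = {1, 4, 9}  B7 = {1, 3, 8}
Tree: B1–B2, B1–B3, B1–B4, B2–B5, B3–B6, B1–B7

Each bag holds 3 vertices, so the decomposition has width 2, which upper-bounds the treewidth. Conversely, {1, 3, 8} is a clique of size 3, and the vertices of any clique must share a bag in every tree decomposition; so some bag has ≥ 3 vertices and tw(G) ≥ 2. The upper and lower bounds meet at 2, so that is the treewidth.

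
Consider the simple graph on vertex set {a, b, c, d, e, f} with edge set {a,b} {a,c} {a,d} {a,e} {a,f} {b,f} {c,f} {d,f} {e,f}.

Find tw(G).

A width-2 tree decomposition is:
Bags: B1 = {a, d, f}  B2 = {a, b, f}  B3 = {a, e, f}  B4 = {a, c, f}
Tree: B1–B2, B2–B3, B2–B4
The largest bag has 3 vertices, giving width 2; this decomposition certifies tw(G) ≤ 2. Conversely, {a, d, f} is a clique of size 3, and the vertices of any clique must share a bag in every tree decomposition; so some bag has ≥ 3 vertices and tw(G) ≥ 2. Combining the bounds, tw(G) = 2.

2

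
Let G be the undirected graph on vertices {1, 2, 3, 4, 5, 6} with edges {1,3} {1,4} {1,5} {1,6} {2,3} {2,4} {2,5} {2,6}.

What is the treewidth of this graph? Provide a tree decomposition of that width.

Every bag has size at most 3, so the width is 3 − 1 = 2 and tw(G) ≤ 2. The edges 5–1–6–2–5 form a cycle, so G is not a tree and its treewidth is at least 2. Combining the bounds, tw(G) = 2.

Treewidth 2.
One such decomposition:
Bags: B1 = {1, 2, 5}  B2 = {1, 2, 6}  B3 = {1, 2, 4}  B4 = {1, 2, 3}
Tree: B1–B2, B2–B3, B3–B4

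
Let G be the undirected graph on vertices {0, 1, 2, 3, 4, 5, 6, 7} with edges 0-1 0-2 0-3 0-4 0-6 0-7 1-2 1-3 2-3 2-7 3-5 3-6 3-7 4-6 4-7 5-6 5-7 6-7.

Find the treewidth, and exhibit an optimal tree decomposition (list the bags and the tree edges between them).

Treewidth 3.
One optimal decomposition is:
Bags: B1 = {0, 4, 6, 7}  B2 = {0, 3, 6, 7}  B3 = {0, 2, 3, 7}  B4 = {3, 5, 6, 7}  B5 = {0, 1, 2, 3}
Tree: B1–B2, B2–B3, B2–B4, B3–B5

The largest bag has 4 vertices, giving width 3; this decomposition certifies tw(G) ≤ 3. For the lower bound, the 4 vertices {0, 1, 2, 3} are pairwise adjacent, and any tree decomposition puts a clique entirely inside one bag — forcing width ≥ 3. Combining the bounds, tw(G) = 3.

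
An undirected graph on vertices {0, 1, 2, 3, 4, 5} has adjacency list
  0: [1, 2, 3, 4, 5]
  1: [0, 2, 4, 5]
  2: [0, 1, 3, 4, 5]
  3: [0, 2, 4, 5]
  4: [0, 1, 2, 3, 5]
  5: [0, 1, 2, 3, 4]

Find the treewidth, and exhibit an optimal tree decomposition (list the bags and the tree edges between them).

The largest bag has 5 vertices, giving width 4; this decomposition certifies tw(G) ≤ 4. For the lower bound, the 5 vertices {0, 1, 2, 4, 5} are pairwise adjacent, and any tree decomposition puts a clique entirely inside one bag — forcing width ≥ 4. The upper and lower bounds meet at 4, so that is the treewidth.

Treewidth 4.
One such decomposition:
Bags: B1 = {0, 1, 2, 4, 5}  B2 = {0, 2, 3, 4, 5}
Tree: B1–B2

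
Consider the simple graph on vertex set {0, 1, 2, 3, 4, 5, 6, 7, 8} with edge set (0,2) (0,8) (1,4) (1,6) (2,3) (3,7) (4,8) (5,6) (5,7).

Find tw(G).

2

A width-2 tree decomposition is:
Bags: B1 = {3, 5, 7}  B2 = {2, 3, 5}  B3 = {0, 2, 5}  B4 = {0, 5, 8}  B5 = {4, 5, 8}  B6 = {1, 4, 5}  B7 = {1, 5, 6}
Tree: B1–B2, B2–B3, B3–B4, B4–B5, B5–B6, B6–B7
Every bag has size at most 3, so the width is 3 − 1 = 2 and tw(G) ≤ 2. Since 5–7–3–2–0–8–4–1–6–5 is a cycle in G, G is not acyclic. Forests are exactly the graphs of treewidth ≤ 1, so tw(G) ≥ 2. The upper and lower bounds meet at 2, so that is the treewidth.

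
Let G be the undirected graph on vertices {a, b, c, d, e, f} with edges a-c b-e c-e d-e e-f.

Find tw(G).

1

A width-1 tree decomposition is:
Bags: B1 = {b, e}  B2 = {d, e}  B3 = {e, f}  B4 = {c, e}  B5 = {a, c}
Tree: B1–B2, B2–B3, B1–B4, B4–B5
Every bag has size at most 2, so the width is 2 − 1 = 1 and tw(G) ≤ 1. Any graph with an edge has treewidth ≥ 1, and G has the edge e–b. Hence tw(G) = 1 exactly.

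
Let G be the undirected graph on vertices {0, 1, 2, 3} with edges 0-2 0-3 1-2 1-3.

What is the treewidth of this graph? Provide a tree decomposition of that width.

The largest bag has 3 vertices, giving width 2; this decomposition certifies tw(G) ≤ 2. Since 1–2–0–3–1 is a cycle in G, G is not acyclic. Forests are exactly the graphs of treewidth ≤ 1, so tw(G) ≥ 2. Therefore the treewidth is 2.

Treewidth 2.
One optimal decomposition is:
Bags: B1 = {0, 1, 2}  B2 = {0, 1, 3}
Tree: B1–B2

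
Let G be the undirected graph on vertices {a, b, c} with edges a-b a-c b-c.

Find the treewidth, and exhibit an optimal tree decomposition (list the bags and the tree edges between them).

With just one bag of size 3, the width is 3 − 1 = 2, so tw(G) ≤ 2. For the lower bound, the 3 vertices {a, b, c} are pairwise adjacent, and any tree decomposition puts a clique entirely inside one bag — forcing width ≥ 2. The upper and lower bounds meet at 2, so that is the treewidth.

Treewidth 2.
One optimal decomposition is:
Bags: B1 = {a, b, c}
Tree: (single bag)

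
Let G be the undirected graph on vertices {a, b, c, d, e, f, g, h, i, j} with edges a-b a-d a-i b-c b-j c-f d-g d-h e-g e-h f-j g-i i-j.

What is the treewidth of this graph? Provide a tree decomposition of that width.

Each bag holds 3 vertices, so the decomposition has width 2, which upper-bounds the treewidth. Since c–f–j–b–c is a cycle in G, G is not acyclic. Forests are exactly the graphs of treewidth ≤ 1, so tw(G) ≥ 2. The upper and lower bounds meet at 2, so that is the treewidth.

Treewidth 2.
One optimal decomposition is:
Bags: B1 = {b, c, f}  B2 = {b, f, j}  B3 = {a, b, j}  B4 = {a, i, j}  B5 = {a, d, i}  B6 = {d, g, i}  B7 = {d, g, h}  B8 = {e, g, h}
Tree: B1–B2, B2–B3, B3–B4, B4–B5, B5–B6, B6–B7, B7–B8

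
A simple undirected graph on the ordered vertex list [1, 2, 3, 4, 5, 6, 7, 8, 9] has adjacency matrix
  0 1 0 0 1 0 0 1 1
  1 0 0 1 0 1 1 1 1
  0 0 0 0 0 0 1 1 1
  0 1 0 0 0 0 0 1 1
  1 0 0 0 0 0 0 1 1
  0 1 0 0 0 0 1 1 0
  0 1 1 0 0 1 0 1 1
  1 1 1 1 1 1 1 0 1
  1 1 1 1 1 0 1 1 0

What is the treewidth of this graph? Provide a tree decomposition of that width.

Every bag has size at most 4, so the width is 4 − 1 = 3 and tw(G) ≤ 3. For the lower bound, the 4 vertices {1, 2, 8, 9} are pairwise adjacent, and any tree decomposition puts a clique entirely inside one bag — forcing width ≥ 3. Hence tw(G) = 3 exactly.

Treewidth 3.
One such decomposition:
Bags: B1 = {1, 2, 8, 9}  B2 = {2, 7, 8, 9}  B3 = {2, 6, 7, 8}  B4 = {2, 4, 8, 9}  B5 = {3, 7, 8, 9}  B6 = {1, 5, 8, 9}
Tree: B1–B2, B2–B3, B1–B4, B2–B5, B1–B6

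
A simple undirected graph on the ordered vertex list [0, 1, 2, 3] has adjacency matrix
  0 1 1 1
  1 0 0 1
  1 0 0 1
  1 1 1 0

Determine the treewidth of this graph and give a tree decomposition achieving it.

Treewidth 2.
One such decomposition:
Bags: B1 = {0, 2, 3}  B2 = {0, 1, 3}
Tree: B1–B2

Every bag has size at most 3, so the width is 3 − 1 = 2 and tw(G) ≤ 2. Conversely, {0, 1, 3} is a clique of size 3, and the vertices of any clique must share a bag in every tree decomposition; so some bag has ≥ 3 vertices and tw(G) ≥ 2. The upper and lower bounds meet at 2, so that is the treewidth.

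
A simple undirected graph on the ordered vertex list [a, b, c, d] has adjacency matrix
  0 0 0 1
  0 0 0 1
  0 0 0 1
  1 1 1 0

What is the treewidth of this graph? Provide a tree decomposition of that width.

Treewidth 1.
One optimal decomposition is:
Bags: B1 = {b, d}  B2 = {a, d}  B3 = {c, d}
Tree: B1–B2, B1–B3

Each bag holds 2 vertices, so the decomposition has width 1, which upper-bounds the treewidth. Since G has at least one edge (e.g. d–b), it is not an edgeless graph, so tw(G) ≥ 1. Combining the bounds, tw(G) = 1.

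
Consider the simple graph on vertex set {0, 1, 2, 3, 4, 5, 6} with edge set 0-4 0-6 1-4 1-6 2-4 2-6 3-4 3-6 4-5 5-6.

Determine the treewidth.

2

A width-2 tree decomposition is:
Bags: B1 = {4, 5, 6}  B2 = {1, 4, 6}  B3 = {3, 4, 6}  B4 = {2, 4, 6}  B5 = {0, 4, 6}
Tree: B1–B2, B2–B3, B3–B4, B4–B5
The largest bag has 3 vertices, giving width 2; this decomposition certifies tw(G) ≤ 2. The edges 6–5–4–1–6 form a cycle, so G is not a tree and its treewidth is at least 2. Combining the bounds, tw(G) = 2.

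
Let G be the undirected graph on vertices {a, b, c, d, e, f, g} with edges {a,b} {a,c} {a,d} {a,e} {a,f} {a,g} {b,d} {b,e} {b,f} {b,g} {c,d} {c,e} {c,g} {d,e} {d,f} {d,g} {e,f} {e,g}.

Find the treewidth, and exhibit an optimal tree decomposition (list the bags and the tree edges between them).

Treewidth 4.
One such decomposition:
Bags: B1 = {a, b, d, e, g}  B2 = {a, b, d, e, f}  B3 = {a, c, d, e, g}
Tree: B1–B2, B1–B3

The largest bag has 5 vertices, giving width 4; this decomposition certifies tw(G) ≤ 4. For the lower bound, the 5 vertices {a, c, d, e, g} are pairwise adjacent, and any tree decomposition puts a clique entirely inside one bag — forcing width ≥ 4. Therefore the treewidth is 4.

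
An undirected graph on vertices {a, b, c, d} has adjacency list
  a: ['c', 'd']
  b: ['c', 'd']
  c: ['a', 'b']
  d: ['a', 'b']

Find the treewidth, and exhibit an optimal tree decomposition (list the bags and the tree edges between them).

Treewidth 2.
One optimal decomposition is:
Bags: B1 = {a, b, c}  B2 = {a, b, d}
Tree: B1–B2

The largest bag has 3 vertices, giving width 2; this decomposition certifies tw(G) ≤ 2. For the lower bound, G contains the cycle b–c–a–d–b, so G is not a forest; only forests have treewidth ≤ 1, hence tw(G) ≥ 2. Hence tw(G) = 2 exactly.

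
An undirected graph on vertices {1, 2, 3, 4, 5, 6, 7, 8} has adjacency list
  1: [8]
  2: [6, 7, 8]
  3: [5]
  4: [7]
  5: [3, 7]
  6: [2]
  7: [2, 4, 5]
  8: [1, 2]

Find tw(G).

1

A width-1 tree decomposition is:
Bags: B1 = {3, 5}  B2 = {5, 7}  B3 = {2, 7}  B4 = {2, 8}  B5 = {2, 6}  B6 = {1, 8}  B7 = {4, 7}
Tree: B1–B2, B2–B3, B3–B4, B3–B5, B4–B6, B2–B7
The largest bag has 2 vertices, giving width 1; this decomposition certifies tw(G) ≤ 1. Since G has at least one edge (e.g. 5–3), it is not an edgeless graph, so tw(G) ≥ 1. Hence tw(G) = 1 exactly.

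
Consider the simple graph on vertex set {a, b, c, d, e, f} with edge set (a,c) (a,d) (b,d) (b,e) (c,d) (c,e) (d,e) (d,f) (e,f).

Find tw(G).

2

A width-2 tree decomposition is:
Bags: B1 = {c, d, e}  B2 = {d, e, f}  B3 = {a, c, d}  B4 = {b, d, e}
Tree: B1–B2, B1–B3, B2–B4
The largest bag has 3 vertices, giving width 2; this decomposition certifies tw(G) ≤ 2. On the other hand G contains the 3-clique {c, d, e}. A clique must lie in a single bag of any decomposition, so no decomposition can have width below 2. Combining the bounds, tw(G) = 2.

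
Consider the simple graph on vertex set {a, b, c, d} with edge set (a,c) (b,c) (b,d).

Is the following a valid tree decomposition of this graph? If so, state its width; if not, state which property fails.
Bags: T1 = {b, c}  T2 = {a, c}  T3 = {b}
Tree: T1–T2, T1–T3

A tree decomposition must satisfy three properties: every vertex lies in some bag; for every edge, both endpoints lie together in some bag; and for every vertex, the bags containing it form a connected subtree. Here vertex d appears in no bag, so the decomposition is invalid.

No — vertex d appears in no bag.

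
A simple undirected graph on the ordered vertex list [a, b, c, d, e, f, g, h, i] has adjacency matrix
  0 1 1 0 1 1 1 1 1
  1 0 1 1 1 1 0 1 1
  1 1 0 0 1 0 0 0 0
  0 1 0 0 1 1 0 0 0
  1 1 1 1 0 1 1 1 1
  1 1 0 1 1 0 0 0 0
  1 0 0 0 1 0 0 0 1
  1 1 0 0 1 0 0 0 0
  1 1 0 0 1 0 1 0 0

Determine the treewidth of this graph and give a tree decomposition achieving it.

Every bag has size at most 4, so the width is 4 − 1 = 3 and tw(G) ≤ 3. Conversely, {a, e, g, i} is a clique of size 4, and the vertices of any clique must share a bag in every tree decomposition; so some bag has ≥ 4 vertices and tw(G) ≥ 3. Combining the bounds, tw(G) = 3.

Treewidth 3.
One optimal decomposition is:
Bags: B1 = {a, b, e, h}  B2 = {a, b, e, i}  B3 = {a, e, g, i}  B4 = {a, b, e, f}  B5 = {a, b, c, e}  B6 = {b, d, e, f}
Tree: B1–B2, B2–B3, B2–B4, B2–B5, B4–B6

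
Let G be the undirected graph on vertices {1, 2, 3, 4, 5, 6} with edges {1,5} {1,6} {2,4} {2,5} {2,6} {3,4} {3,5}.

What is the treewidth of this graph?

2

A width-2 tree decomposition is:
Bags: B1 = {3, 4, 5}  B2 = {2, 4, 5}  B3 = {1, 2, 5}  B4 = {1, 2, 6}
Tree: B1–B2, B2–B3, B3–B4
The largest bag has 3 vertices, giving width 2; this decomposition certifies tw(G) ≤ 2. For the lower bound, G contains the cycle 3–4–2–5–3, so G is not a forest; only forests have treewidth ≤ 1, hence tw(G) ≥ 2. The upper and lower bounds meet at 2, so that is the treewidth.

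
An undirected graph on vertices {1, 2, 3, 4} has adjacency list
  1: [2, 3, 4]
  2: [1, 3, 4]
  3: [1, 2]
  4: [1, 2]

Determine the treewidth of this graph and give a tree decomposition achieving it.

Each bag holds 3 vertices, so the decomposition has width 2, which upper-bounds the treewidth. Conversely, {1, 2, 3} is a clique of size 3, and the vertices of any clique must share a bag in every tree decomposition; so some bag has ≥ 3 vertices and tw(G) ≥ 2. The upper and lower bounds meet at 2, so that is the treewidth.

Treewidth 2.
One optimal decomposition is:
Bags: B1 = {1, 2, 3}  B2 = {1, 2, 4}
Tree: B1–B2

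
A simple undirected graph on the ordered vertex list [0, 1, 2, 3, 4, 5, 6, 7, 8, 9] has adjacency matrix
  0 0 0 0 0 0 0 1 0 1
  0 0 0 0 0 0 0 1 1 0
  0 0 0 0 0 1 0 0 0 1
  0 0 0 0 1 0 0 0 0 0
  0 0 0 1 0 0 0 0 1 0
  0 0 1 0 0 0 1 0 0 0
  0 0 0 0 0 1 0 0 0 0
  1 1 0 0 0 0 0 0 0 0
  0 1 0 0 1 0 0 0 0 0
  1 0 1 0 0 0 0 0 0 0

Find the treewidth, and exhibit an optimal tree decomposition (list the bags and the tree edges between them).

Treewidth 1.
One such decomposition:
Bags: B1 = {3, 4}  B2 = {4, 8}  B3 = {1, 8}  B4 = {1, 7}  B5 = {0, 7}  B6 = {0, 9}  B7 = {2, 9}  B8 = {2, 5}  B9 = {5, 6}
Tree: B1–B2, B2–B3, B3–B4, B4–B5, B5–B6, B6–B7, B7–B8, B8–B9

Every bag has size at most 2, so the width is 2 − 1 = 1 and tw(G) ≤ 1. Since G has at least one edge (e.g. 3–4), it is not an edgeless graph, so tw(G) ≥ 1. Hence tw(G) = 1 exactly.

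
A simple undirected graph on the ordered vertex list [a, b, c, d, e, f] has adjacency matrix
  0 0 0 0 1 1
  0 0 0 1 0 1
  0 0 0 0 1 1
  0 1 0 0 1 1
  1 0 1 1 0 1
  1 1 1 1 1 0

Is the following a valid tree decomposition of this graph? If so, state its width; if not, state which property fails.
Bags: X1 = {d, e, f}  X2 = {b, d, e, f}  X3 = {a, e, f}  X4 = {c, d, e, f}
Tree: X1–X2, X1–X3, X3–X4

A tree decomposition must satisfy three properties: every vertex lies in some bag; for every edge, both endpoints lie together in some bag; and for every vertex, the bags containing it form a connected subtree. Here bags containing vertex d are not connected in the tree, so the decomposition is invalid.

No — bags containing vertex d are not connected in the tree.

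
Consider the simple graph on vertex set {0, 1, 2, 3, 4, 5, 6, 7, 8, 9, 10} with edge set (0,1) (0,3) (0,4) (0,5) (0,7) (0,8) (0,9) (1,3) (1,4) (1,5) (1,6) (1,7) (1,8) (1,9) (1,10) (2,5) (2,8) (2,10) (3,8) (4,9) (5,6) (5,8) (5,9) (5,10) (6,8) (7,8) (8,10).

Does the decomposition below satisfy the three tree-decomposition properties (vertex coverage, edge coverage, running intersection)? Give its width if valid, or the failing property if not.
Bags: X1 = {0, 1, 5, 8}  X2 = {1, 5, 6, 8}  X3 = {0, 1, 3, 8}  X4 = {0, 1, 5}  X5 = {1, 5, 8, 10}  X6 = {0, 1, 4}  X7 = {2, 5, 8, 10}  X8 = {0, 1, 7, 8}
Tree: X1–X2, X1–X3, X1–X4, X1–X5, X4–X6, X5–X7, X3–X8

A tree decomposition must satisfy three properties: every vertex lies in some bag; for every edge, both endpoints lie together in some bag; and for every vertex, the bags containing it form a connected subtree. Here vertex 9 appears in no bag, so the decomposition is invalid.

No — vertex 9 appears in no bag.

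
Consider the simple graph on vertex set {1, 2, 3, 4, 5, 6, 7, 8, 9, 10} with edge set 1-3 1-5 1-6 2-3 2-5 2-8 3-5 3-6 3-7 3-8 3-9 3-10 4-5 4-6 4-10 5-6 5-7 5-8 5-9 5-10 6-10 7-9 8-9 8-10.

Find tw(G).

3

A width-3 tree decomposition is:
Bags: B1 = {3, 5, 8, 9}  B2 = {3, 5, 8, 10}  B3 = {2, 3, 5, 8}  B4 = {3, 5, 6, 10}  B5 = {4, 5, 6, 10}  B6 = {3, 5, 7, 9}  B7 = {1, 3, 5, 6}
Tree: B1–B2, B2–B3, B2–B4, B4–B5, B1–B6, B4–B7
Every bag has size at most 4, so the width is 4 − 1 = 3 and tw(G) ≤ 3. For the lower bound, the 4 vertices {3, 5, 8, 9} are pairwise adjacent, and any tree decomposition puts a clique entirely inside one bag — forcing width ≥ 3. Combining the bounds, tw(G) = 3.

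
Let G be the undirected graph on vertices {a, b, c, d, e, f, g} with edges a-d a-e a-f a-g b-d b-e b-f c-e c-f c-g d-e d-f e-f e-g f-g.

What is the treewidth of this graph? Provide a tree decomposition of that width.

Treewidth 3.
One such decomposition:
Bags: B1 = {c, e, f, g}  B2 = {a, e, f, g}  B3 = {a, d, e, f}  B4 = {b, d, e, f}
Tree: B1–B2, B2–B3, B3–B4

The largest bag has 4 vertices, giving width 3; this decomposition certifies tw(G) ≤ 3. For the lower bound, the 4 vertices {a, d, e, f} are pairwise adjacent, and any tree decomposition puts a clique entirely inside one bag — forcing width ≥ 3. Hence tw(G) = 3 exactly.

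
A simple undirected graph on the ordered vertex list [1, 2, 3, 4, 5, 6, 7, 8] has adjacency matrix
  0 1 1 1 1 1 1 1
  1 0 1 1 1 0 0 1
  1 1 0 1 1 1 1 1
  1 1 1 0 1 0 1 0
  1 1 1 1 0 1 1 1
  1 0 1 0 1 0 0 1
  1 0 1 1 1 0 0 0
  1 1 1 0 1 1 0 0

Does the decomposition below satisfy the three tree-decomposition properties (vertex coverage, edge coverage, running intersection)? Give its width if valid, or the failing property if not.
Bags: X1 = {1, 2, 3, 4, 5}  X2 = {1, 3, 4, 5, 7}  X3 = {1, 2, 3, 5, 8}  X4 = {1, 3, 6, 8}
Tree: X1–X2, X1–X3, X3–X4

No — edge (5,6) lies in no bag.

A tree decomposition must satisfy three properties: every vertex lies in some bag; for every edge, both endpoints lie together in some bag; and for every vertex, the bags containing it form a connected subtree. Here edge (5,6) lies in no bag, so the decomposition is invalid.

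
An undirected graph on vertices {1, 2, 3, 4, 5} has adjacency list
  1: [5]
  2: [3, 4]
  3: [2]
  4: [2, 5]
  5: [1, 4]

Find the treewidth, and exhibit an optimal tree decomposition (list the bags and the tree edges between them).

Each bag holds 2 vertices, so the decomposition has width 1, which upper-bounds the treewidth. Since G has at least one edge (e.g. 1–5), it is not an edgeless graph, so tw(G) ≥ 1. The upper and lower bounds meet at 1, so that is the treewidth.

Treewidth 1.
Bags: B1 = {1, 5}  B2 = {4, 5}  B3 = {2, 4}  B4 = {2, 3}
Tree: B1–B2, B2–B3, B3–B4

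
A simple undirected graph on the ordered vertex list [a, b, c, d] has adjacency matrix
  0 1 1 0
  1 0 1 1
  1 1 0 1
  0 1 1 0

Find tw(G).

A width-2 tree decomposition is:
Bags: B1 = {a, b, c}  B2 = {b, c, d}
Tree: B1–B2
Each bag holds 3 vertices, so the decomposition has width 2, which upper-bounds the treewidth. For the lower bound, the 3 vertices {b, c, d} are pairwise adjacent, and any tree decomposition puts a clique entirely inside one bag — forcing width ≥ 2. Hence tw(G) = 2 exactly.

2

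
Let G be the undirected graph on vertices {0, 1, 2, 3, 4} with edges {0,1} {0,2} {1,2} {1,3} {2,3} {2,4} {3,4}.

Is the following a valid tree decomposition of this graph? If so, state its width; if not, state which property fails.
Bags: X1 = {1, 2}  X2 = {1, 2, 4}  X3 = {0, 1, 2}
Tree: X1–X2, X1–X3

No — vertex 3 appears in no bag.

A tree decomposition must satisfy three properties: every vertex lies in some bag; for every edge, both endpoints lie together in some bag; and for every vertex, the bags containing it form a connected subtree. Here vertex 3 appears in no bag, so the decomposition is invalid.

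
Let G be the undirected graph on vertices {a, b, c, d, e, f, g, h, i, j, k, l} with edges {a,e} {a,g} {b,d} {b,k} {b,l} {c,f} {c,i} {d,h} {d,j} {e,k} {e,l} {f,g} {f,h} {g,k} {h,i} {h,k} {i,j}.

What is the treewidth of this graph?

A width-3 tree decomposition is:
Bags: B1 = {a, b, e, l}  B2 = {a, b, e, k}  B3 = {a, b, g, k}  B4 = {b, d, g, k}  B5 = {d, g, h, k}  B6 = {d, f, g, h}  B7 = {d, f, h, j}  B8 = {f, h, i, j}  B9 = {c, f, i, j}
Tree: B1–B2, B2–B3, B3–B4, B4–B5, B5–B6, B6–B7, B7–B8, B8–B9
Each bag holds 4 vertices, so the decomposition has width 3, which upper-bounds the treewidth. For the lower bound: the 4 vertex sets {a,e,l}, {b}, {k}, {d,f,g,h} are disjoint, each induces a connected subgraph, and every pair is joined by at least one edge of G. Contracting each set to a single vertex therefore yields K_{4} as a minor, and since treewidth is minor-monotone, tw(G) ≥ tw(K_{4}) = 3. The upper and lower bounds meet at 3, so that is the treewidth.

3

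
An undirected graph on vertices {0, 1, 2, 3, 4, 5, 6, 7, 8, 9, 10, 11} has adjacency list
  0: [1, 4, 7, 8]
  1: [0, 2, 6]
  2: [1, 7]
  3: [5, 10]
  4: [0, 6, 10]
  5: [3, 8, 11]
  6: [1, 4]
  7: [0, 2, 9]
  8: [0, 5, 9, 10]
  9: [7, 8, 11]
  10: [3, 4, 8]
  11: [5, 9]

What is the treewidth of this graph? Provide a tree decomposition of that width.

Treewidth 3.
One such decomposition:
Bags: B1 = {3, 5, 9, 11}  B2 = {3, 5, 8, 9}  B3 = {3, 8, 9, 10}  B4 = {7, 8, 9, 10}  B5 = {0, 7, 8, 10}  B6 = {0, 4, 7, 10}  B7 = {0, 2, 4, 7}  B8 = {0, 1, 2, 4}  B9 = {1, 2, 4, 6}
Tree: B1–B2, B2–B3, B3–B4, B4–B5, B5–B6, B6–B7, B7–B8, B8–B9

Each bag holds 4 vertices, so the decomposition has width 3, which upper-bounds the treewidth. For the lower bound: the 4 vertex sets {3,5,11}, {9}, {8}, {0,4,7,10} are disjoint, each induces a connected subgraph, and every pair is joined by at least one edge of G. Contracting each set to a single vertex therefore yields K_{4} as a minor, and since treewidth is minor-monotone, tw(G) ≥ tw(K_{4}) = 3. Combining the bounds, tw(G) = 3.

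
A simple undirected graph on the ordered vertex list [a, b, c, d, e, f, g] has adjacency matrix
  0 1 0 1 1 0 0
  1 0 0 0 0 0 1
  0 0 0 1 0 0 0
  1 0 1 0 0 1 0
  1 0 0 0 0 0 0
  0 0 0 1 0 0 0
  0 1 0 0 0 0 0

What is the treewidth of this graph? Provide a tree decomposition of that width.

The largest bag has 2 vertices, giving width 1; this decomposition certifies tw(G) ≤ 1. G has an edge, so its treewidth is at least 1. Combining the bounds, tw(G) = 1.

Treewidth 1.
One optimal decomposition is:
Bags: B1 = {a, e}  B2 = {a, d}  B3 = {a, b}  B4 = {c, d}  B5 = {d, f}  B6 = {b, g}
Tree: B1–B2, B1–B3, B2–B4, B2–B5, B3–B6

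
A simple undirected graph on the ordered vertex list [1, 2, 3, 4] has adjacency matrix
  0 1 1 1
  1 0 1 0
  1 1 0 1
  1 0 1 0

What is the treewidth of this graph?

2

A width-2 tree decomposition is:
Bags: B1 = {1, 2, 3}  B2 = {1, 3, 4}
Tree: B1–B2
Every bag has size at most 3, so the width is 3 − 1 = 2 and tw(G) ≤ 2. For the lower bound, the 3 vertices {1, 2, 3} are pairwise adjacent, and any tree decomposition puts a clique entirely inside one bag — forcing width ≥ 2. Therefore the treewidth is 2.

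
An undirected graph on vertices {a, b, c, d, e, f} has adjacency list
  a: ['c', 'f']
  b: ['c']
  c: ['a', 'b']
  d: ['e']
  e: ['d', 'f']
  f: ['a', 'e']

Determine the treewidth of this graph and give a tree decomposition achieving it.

Treewidth 1.
Bags: B1 = {b, c}  B2 = {a, c}  B3 = {a, f}  B4 = {e, f}  B5 = {d, e}
Tree: B1–B2, B2–B3, B3–B4, B4–B5

Every bag has size at most 2, so the width is 2 − 1 = 1 and tw(G) ≤ 1. Any graph with an edge has treewidth ≥ 1, and G has the edge b–c. Therefore the treewidth is 1.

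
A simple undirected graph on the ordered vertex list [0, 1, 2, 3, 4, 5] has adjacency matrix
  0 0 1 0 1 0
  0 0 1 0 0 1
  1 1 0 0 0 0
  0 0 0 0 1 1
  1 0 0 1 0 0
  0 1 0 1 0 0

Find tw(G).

A width-2 tree decomposition is:
Bags: B1 = {0, 1, 2}  B2 = {0, 1, 4}  B3 = {1, 3, 4}  B4 = {1, 3, 5}
Tree: B1–B2, B2–B3, B3–B4
The largest bag has 3 vertices, giving width 2; this decomposition certifies tw(G) ≤ 2. Since 1–2–0–4–3–5–1 is a cycle in G, G is not acyclic. Forests are exactly the graphs of treewidth ≤ 1, so tw(G) ≥ 2. Combining the bounds, tw(G) = 2.

2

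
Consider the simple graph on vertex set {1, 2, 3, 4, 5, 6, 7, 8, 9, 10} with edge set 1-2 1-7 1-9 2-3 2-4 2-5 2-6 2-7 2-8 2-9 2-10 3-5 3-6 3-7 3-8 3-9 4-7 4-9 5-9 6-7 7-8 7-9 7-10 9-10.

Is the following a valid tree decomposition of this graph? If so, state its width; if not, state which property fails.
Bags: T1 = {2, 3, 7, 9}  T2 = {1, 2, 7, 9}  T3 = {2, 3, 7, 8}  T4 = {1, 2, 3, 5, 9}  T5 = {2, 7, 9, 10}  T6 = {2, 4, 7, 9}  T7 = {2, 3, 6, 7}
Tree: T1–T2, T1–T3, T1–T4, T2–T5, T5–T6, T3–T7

A tree decomposition must satisfy three properties: every vertex lies in some bag; for every edge, both endpoints lie together in some bag; and for every vertex, the bags containing it form a connected subtree. Here bags containing vertex 1 are not connected in the tree, so the decomposition is invalid.

No — bags containing vertex 1 are not connected in the tree.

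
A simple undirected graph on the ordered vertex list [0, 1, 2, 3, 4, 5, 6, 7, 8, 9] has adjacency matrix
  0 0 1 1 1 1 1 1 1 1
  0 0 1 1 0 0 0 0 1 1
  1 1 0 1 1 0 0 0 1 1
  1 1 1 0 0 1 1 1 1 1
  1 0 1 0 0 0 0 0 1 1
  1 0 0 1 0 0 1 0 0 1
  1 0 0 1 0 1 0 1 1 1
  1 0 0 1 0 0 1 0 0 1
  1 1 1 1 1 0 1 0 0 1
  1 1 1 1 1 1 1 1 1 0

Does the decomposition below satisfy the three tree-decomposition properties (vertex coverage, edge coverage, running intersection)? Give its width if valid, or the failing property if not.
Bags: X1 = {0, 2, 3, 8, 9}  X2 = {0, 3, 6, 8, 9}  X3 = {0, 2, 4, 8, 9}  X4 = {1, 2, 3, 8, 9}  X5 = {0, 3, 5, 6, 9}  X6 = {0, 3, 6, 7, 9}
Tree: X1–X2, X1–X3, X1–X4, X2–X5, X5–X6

Vertex coverage: the bags together contain {0, 1, 2, 3, 4, 5, 6, 7, 8, 9}, the full vertex set. Edge coverage: each edge of G has both endpoints in at least one bag. Running intersection: for every vertex, the bags containing it form a connected subtree. All three properties hold, so this is a valid tree decomposition of width max|bag| − 1 = 4, and hence tw(G) ≤ 4.

Yes; width 4.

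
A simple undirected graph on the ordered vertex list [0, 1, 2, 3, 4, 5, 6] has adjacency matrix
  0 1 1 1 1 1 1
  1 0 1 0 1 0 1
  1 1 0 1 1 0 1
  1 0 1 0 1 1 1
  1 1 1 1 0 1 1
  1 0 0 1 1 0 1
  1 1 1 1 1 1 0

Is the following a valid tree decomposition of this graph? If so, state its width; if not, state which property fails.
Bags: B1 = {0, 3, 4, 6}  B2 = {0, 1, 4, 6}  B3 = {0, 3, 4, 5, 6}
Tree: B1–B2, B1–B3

No — vertex 2 appears in no bag.

A tree decomposition must satisfy three properties: every vertex lies in some bag; for every edge, both endpoints lie together in some bag; and for every vertex, the bags containing it form a connected subtree. Here vertex 2 appears in no bag, so the decomposition is invalid.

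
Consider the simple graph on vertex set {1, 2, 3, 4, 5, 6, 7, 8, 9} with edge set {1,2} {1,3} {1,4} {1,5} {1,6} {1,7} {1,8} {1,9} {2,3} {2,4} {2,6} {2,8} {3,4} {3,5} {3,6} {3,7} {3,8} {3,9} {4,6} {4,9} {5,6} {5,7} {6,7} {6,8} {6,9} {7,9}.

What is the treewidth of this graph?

A width-4 tree decomposition is:
Bags: B1 = {1, 3, 4, 6, 9}  B2 = {1, 2, 3, 4, 6}  B3 = {1, 3, 6, 7, 9}  B4 = {1, 2, 3, 6, 8}  B5 = {1, 3, 5, 6, 7}
Tree: B1–B2, B1–B3, B2–B4, B3–B5
Each bag holds 5 vertices, so the decomposition has width 4, which upper-bounds the treewidth. On the other hand G contains the 5-clique {1, 3, 4, 6, 9}. A clique must lie in a single bag of any decomposition, so no decomposition can have width below 4. Therefore the treewidth is 4.

4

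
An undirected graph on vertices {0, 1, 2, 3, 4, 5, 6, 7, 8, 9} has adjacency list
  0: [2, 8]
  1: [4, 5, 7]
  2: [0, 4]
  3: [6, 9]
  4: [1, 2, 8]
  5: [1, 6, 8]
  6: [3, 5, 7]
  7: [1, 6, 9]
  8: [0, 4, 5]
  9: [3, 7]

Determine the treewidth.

A width-2 tree decomposition is:
Bags: B1 = {0, 2, 8}  B2 = {2, 4, 8}  B3 = {4, 5, 8}  B4 = {1, 4, 5}  B5 = {1, 5, 6}  B6 = {1, 6, 7}  B7 = {3, 6, 7}  B8 = {3, 7, 9}
Tree: B1–B2, B2–B3, B3–B4, B4–B5, B5–B6, B6–B7, B7–B8
The largest bag has 3 vertices, giving width 2; this decomposition certifies tw(G) ≤ 2. Since 0–2–4–8–0 is a cycle in G, G is not acyclic. Forests are exactly the graphs of treewidth ≤ 1, so tw(G) ≥ 2. Combining the bounds, tw(G) = 2.

2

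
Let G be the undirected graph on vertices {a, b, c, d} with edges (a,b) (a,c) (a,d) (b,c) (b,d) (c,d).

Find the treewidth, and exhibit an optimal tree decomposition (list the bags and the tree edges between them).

Treewidth 3.
One optimal decomposition is:
Bags: B1 = {a, b, c, d}
Tree: (single bag)

A single bag containing all 4 vertices is trivially a valid decomposition of width 3. On the other hand G contains the 4-clique {a, b, c, d}. A clique must lie in a single bag of any decomposition, so no decomposition can have width below 3. Therefore the treewidth is 3.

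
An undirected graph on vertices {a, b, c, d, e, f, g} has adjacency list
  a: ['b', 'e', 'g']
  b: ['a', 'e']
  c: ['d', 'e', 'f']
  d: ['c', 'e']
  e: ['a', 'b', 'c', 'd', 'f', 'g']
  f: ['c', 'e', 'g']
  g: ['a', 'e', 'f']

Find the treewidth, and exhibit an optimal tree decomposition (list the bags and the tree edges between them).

Every bag has size at most 3, so the width is 3 − 1 = 2 and tw(G) ≤ 2. Conversely, {c, d, e} is a clique of size 3, and the vertices of any clique must share a bag in every tree decomposition; so some bag has ≥ 3 vertices and tw(G) ≥ 2. Therefore the treewidth is 2.

Treewidth 2.
One such decomposition:
Bags: B1 = {e, f, g}  B2 = {c, e, f}  B3 = {a, e, g}  B4 = {a, b, e}  B5 = {c, d, e}
Tree: B1–B2, B1–B3, B3–B4, B2–B5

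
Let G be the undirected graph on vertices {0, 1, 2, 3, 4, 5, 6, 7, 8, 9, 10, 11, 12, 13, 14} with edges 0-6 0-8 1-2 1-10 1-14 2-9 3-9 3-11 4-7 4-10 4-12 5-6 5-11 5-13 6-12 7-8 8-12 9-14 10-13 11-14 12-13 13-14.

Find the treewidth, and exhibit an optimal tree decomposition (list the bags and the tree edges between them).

Treewidth 3.
One such decomposition:
Bags: B1 = {1, 2, 3, 9}  B2 = {1, 3, 9, 14}  B3 = {1, 3, 11, 14}  B4 = {1, 10, 11, 14}  B5 = {10, 11, 13, 14}  B6 = {5, 10, 11, 13}  B7 = {4, 5, 10, 13}  B8 = {4, 5, 12, 13}  B9 = {4, 5, 6, 12}  B10 = {4, 6, 7, 12}  B11 = {6, 7, 8, 12}  B12 = {0, 6, 7, 8}
Tree: B1–B2, B2–B3, B3–B4, B4–B5, B5–B6, B6–B7, B7–B8, B8–B9, B9–B10, B10–B11, B11–B12

The largest bag has 4 vertices, giving width 3; this decomposition certifies tw(G) ≤ 3. For the lower bound: the 4 vertex sets {2,3,9}, {1}, {14}, {5,10,11,13} are disjoint, each induces a connected subgraph, and every pair is joined by at least one edge of G. Contracting each set to a single vertex therefore yields K_{4} as a minor, and since treewidth is minor-monotone, tw(G) ≥ tw(K_{4}) = 3. Hence tw(G) = 3 exactly.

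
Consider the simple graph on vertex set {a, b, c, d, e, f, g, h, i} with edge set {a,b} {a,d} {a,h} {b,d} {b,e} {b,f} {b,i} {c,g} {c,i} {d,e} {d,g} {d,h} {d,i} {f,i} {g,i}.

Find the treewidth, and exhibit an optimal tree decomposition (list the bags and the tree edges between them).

The largest bag has 3 vertices, giving width 2; this decomposition certifies tw(G) ≤ 2. For the lower bound, the 3 vertices {d, g, i} are pairwise adjacent, and any tree decomposition puts a clique entirely inside one bag — forcing width ≥ 2. Therefore the treewidth is 2.

Treewidth 2.
One optimal decomposition is:
Bags: B1 = {b, d, i}  B2 = {b, d, e}  B3 = {a, b, d}  B4 = {d, g, i}  B5 = {a, d, h}  B6 = {c, g, i}  B7 = {b, f, i}
Tree: B1–B2, B1–B3, B1–B4, B3–B5, B4–B6, B1–B7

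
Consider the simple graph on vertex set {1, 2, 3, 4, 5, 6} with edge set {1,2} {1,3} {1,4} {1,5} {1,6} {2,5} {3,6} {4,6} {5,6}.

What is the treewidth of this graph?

A width-2 tree decomposition is:
Bags: B1 = {1, 5, 6}  B2 = {1, 4, 6}  B3 = {1, 3, 6}  B4 = {1, 2, 5}
Tree: B1–B2, B2–B3, B1–B4
Every bag has size at most 3, so the width is 3 − 1 = 2 and tw(G) ≤ 2. On the other hand G contains the 3-clique {1, 2, 5}. A clique must lie in a single bag of any decomposition, so no decomposition can have width below 2. Hence tw(G) = 2 exactly.

2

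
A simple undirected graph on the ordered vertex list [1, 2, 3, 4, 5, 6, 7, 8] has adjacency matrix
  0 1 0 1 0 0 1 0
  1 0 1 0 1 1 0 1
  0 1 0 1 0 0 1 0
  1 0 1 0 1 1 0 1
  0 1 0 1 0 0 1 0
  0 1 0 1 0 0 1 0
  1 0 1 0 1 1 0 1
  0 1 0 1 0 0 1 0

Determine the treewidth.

3

A width-3 tree decomposition is:
Bags: B1 = {2, 4, 7, 8}  B2 = {1, 2, 4, 7}  B3 = {2, 4, 5, 7}  B4 = {2, 4, 6, 7}  B5 = {2, 3, 4, 7}
Tree: B1–B2, B2–B3, B3–B4, B4–B5
Each bag holds 4 vertices, so the decomposition has width 3, which upper-bounds the treewidth. For the lower bound: the 4 vertex sets {7,8}, {1,4}, {2}, {5} are disjoint, each induces a connected subgraph, and every pair is joined by at least one edge of G. Contracting each set to a single vertex therefore yields K_{4} as a minor, and since treewidth is minor-monotone, tw(G) ≥ tw(K_{4}) = 3. Hence tw(G) = 3 exactly.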